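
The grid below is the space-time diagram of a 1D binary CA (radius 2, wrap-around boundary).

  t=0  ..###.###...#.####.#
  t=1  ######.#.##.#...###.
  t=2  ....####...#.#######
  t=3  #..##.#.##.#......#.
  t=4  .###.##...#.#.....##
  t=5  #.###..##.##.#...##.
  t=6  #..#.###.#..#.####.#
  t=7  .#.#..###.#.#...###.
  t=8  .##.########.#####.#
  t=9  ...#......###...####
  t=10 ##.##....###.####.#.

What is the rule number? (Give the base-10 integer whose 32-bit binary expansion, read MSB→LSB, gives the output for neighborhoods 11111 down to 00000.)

  #####|.  b31=0 t=1,i=2
  ####.|#  b30=1 t=0,i=16
  ###.#|#  b29=1 t=0,i=4
  ###..|.  b28=0 t=0,i=8
  ##.##|#  b27=1 t=0,i=5
  ##.#.|#  b26=1 t=0,i=18
  ##..#|#  b25=1 t=5,i=5
  ##...|#  b24=1 t=0,i=9
  #.###|.  b23=0 t=0,i=6
  #.##.|.  b22=0 t=1,i=9
  #.#.#|#  b21=1 t=1,i=7
  #.#..|.  b20=0 t=0,i=19
  #..##|#  b19=1 t=0,i=1
  #..#.|.  b18=0 t=6,i=2
  #...#|#  b17=1 t=0,i=10
  #....|.  b16=0 t=2,i=1
  .####|.  b15=0 t=0,i=15
  .###.|#  b14=1 t=0,i=3
  .##.#|.  b13=0 t=1,i=10
  .##..|.  b12=0 t=4,i=6
  .#.##|.  b11=0 t=0,i=13
  .#.#.|#  b10=1 t=3,i=19
  .#..#|#  b9=1 t=0,i=0
  .#...|#  b8=1 t=1,i=13
  ..###|#  b7=1 t=0,i=2
  ..##.|#  b6=1 t=3,i=3
  ..#.#|#  b5=1 t=0,i=12
  ..#..|#  b4=1 t=9,i=3
  ...##|#  b3=1 t=1,i=15
  ...#.|.  b2=0 t=0,i=11
  ....#|.  b1=0 t=2,i=2
  .....|.  b0=0 t=3,i=14
  bits 01101111001010100100011111111000 = 1865041912

1865041912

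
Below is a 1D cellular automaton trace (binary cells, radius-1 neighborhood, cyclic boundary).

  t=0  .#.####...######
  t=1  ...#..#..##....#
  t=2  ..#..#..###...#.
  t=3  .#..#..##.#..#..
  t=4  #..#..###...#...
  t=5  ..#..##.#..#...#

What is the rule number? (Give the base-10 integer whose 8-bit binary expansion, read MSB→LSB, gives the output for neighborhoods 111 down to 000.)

74

  nb ###: next=.  (t=0,i=4, bit7=0)
  nb ##.: next=#  (t=0,i=6, bit6=1)
  nb #.#: next=.  (t=0,i=0, bit5=0)
  nb #..: next=.  (t=0,i=7, bit4=0)
  nb .##: next=#  (t=0,i=3, bit3=1)
  nb .#.: next=.  (t=0,i=1, bit2=0)
  nb ..#: next=#  (t=0,i=9, bit1=1)
  nb ...: next=.  (t=0,i=8, bit0=0)
  bits 01001010 = 74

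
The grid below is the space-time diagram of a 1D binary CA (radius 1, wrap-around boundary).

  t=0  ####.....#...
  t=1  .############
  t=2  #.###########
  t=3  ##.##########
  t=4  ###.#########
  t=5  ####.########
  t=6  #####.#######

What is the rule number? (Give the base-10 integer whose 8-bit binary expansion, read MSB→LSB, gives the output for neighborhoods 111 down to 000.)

  nb ###: next=#  (t=0,i=1, bit7=1)
  nb ##.: next=#  (t=0,i=3, bit6=1)
  nb #.#: next=#  (t=1,i=0, bit5=1)
  nb #..: next=#  (t=0,i=4, bit4=1)
  nb .##: next=.  (t=0,i=0, bit3=0)
  nb .#.: next=#  (t=0,i=9, bit2=1)
  nb ..#: next=#  (t=0,i=8, bit1=1)
  nb ...: next=#  (t=0,i=5, bit0=1)
  bits 11110111 = 247

247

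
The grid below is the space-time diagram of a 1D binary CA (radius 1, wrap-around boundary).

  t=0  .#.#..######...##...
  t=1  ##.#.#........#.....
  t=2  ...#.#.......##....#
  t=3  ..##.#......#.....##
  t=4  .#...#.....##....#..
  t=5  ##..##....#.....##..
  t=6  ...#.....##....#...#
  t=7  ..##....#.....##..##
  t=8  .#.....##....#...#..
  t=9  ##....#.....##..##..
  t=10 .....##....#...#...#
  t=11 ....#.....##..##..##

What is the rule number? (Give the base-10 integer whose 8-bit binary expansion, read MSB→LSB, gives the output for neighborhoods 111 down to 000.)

6

  ### -> .   bit 7 = 0  t=0,i=7
  ##. -> .   bit 6 = 0  t=0,i=11
  #.# -> .   bit 5 = 0  t=0,i=2
  #.. -> .   bit 4 = 0  t=0,i=4
  .## -> .   bit 3 = 0  t=0,i=6
  .#. -> #   bit 2 = 1  t=0,i=1
  ..# -> #   bit 1 = 1  t=0,i=0
  ... -> .   bit 0 = 0  t=0,i=13
  bits 00000110 = 6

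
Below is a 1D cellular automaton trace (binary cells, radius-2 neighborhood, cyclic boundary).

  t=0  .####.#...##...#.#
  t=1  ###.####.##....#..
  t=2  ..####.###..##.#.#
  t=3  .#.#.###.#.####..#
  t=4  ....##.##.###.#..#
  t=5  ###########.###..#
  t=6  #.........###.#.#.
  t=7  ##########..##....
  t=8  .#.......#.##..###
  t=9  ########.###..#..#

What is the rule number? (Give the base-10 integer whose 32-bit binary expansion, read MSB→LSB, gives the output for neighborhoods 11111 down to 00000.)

1020897659

  [31] ##### => .  t=5,i=1
  [30] ####. => .  t=0,i=3
  [29] ###.# => #  t=0,i=4
  [28] ###.. => #  t=2,i=9
  [27] ##.## => #  t=1,i=3
  [26] ##.#. => #  t=0,i=5
  [25] ##..# => .  t=2,i=10
  [24] ##... => .  t=0,i=12
  [23] #.### => #  t=0,i=1
  [22] #.##. => #  t=1,i=9
  [21] #.#.# => .  t=0,i=17
  [20] #.#.. => #  t=0,i=6
  [19] #..## => #  t=1,i=17
  [18] #..#. => .  t=3,i=16
  [17] #...# => .  t=0,i=8
  [16] #.... => #  t=1,i=12
  [15] .#### => #  t=0,i=2
  [14] .###. => .  t=1,i=1
  [13] .##.# => #  t=2,i=13
  [12] .##.. => .  t=0,i=11
  [11] .#.## => #  t=0,i=0
  [10] .#.#. => .  t=0,i=16
  [9] .#..# => .  t=1,i=16
  [8] .#... => #  t=0,i=7
  [7] ..### => .  t=1,i=0
  [6] ..##. => #  t=0,i=10
  [5] ..#.# => #  t=0,i=15
  [4] ..#.. => #  t=1,i=15
  [3] ...## => #  t=0,i=9
  [2] ...#. => .  t=0,i=14
  [1] ....# => #  t=1,i=13
  [0] ..... => #  t=6,i=3
  bits 00111100110110011010100101111011 = 1020897659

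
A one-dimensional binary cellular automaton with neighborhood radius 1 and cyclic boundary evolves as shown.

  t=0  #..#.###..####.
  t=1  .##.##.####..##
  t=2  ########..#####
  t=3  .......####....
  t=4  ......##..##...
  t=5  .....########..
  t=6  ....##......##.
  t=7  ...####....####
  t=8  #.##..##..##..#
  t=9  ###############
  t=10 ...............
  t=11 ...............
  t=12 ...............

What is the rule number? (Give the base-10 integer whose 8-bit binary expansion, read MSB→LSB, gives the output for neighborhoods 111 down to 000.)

122

  ###|.  b7=0 t=0,i=6
  ##.|#  b6=1 t=0,i=7
  #.#|#  b5=1 t=0,i=4
  #..|#  b4=1 t=0,i=1
  .##|#  b3=1 t=0,i=5
  .#.|.  b2=0 t=0,i=0
  ..#|#  b1=1 t=0,i=2
  ...|.  b0=0 t=3,i=0
  bits 01111010 = 122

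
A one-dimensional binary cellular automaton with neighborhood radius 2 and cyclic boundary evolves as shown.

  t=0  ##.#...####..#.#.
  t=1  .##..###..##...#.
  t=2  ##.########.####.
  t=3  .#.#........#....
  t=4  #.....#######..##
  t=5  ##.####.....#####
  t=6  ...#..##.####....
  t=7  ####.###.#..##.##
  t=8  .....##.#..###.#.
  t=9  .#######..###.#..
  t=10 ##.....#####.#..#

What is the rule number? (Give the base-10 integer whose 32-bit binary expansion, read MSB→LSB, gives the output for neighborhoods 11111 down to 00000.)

  #####|.  b31=0 t=2,i=5
  ####.|.  b30=0 t=0,i=9
  ###.#|.  b29=0 t=2,i=10
  ###..|#  b28=1 t=0,i=10
  ##.##|.  b27=0 t=2,i=2
  ##.#.|#  b26=1 t=0,i=2
  ##..#|#  b25=1 t=0,i=11
  ##...|#  b24=1 t=1,i=12
  #.###|#  b23=1 t=2,i=3
  #.##.|.  b22=0 t=0,i=0
  #.#.#|#  b21=1 t=0,i=15
  #.#..|.  b20=0 t=0,i=3
  #..##|#  b19=1 t=1,i=0
  #..#.|.  b18=0 t=0,i=12
  #...#|#  b17=1 t=0,i=5
  #....|.  b16=0 t=3,i=5
  .####|.  b15=0 t=0,i=8
  .###.|#  b14=1 t=1,i=6
  .##.#|#  b13=1 t=0,i=1
  .##..|.  b12=0 t=1,i=2
  .#.##|.  b11=0 t=0,i=16
  .#.#.|.  b10=0 t=0,i=14
  .#..#|.  b9=0 t=1,i=16
  .#...|.  b8=0 t=0,i=4
  ..###|#  b7=1 t=0,i=7
  ..##.|#  b6=1 t=1,i=1
  ..#.#|.  b5=0 t=0,i=13
  ..#..|#  b4=1 t=1,i=15
  ...##|#  b3=1 t=0,i=6
  ...#.|#  b2=1 t=1,i=14
  ....#|#  b1=1 t=3,i=10
  .....|#  b0=1 t=3,i=6
  bits 00010111101010100110000011011111 = 397041887

397041887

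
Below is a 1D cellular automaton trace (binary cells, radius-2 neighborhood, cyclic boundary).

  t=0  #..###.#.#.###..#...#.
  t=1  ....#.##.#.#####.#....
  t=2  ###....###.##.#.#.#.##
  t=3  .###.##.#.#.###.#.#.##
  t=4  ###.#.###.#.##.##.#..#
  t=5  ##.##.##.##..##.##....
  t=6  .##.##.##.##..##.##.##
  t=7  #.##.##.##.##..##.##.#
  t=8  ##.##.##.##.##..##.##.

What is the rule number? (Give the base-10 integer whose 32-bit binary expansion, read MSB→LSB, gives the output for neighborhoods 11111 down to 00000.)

1604645131

  #####|.  b31=0 t=1,i=13
  ####.|#  b30=1 t=1,i=14
  ###.#|.  b29=0 t=0,i=5
  ###..|#  b28=1 t=0,i=13
  ##.##|#  b27=1 t=2,i=10
  ##.#.|#  b26=1 t=0,i=6
  ##..#|#  b25=1 t=0,i=14
  ##...|#  b24=1 t=2,i=3
  #.###|#  b23=1 t=0,i=11
  #.##.|.  b22=0 t=1,i=6
  #.#.#|#  b21=1 t=0,i=7
  #.#..|.  b20=0 t=0,i=0
  #..##|.  b19=0 t=0,i=2
  #..#.|#  b18=1 t=0,i=15
  #...#|.  b17=0 t=0,i=18
  #....|.  b16=0 t=1,i=19
  .####|#  b15=1 t=1,i=12
  .###.|#  b14=1 t=0,i=4
  .##.#|#  b13=1 t=1,i=7
  .##..|#  b12=1 t=5,i=10
  .#.##|.  b11=0 t=0,i=10
  .#.#.|.  b10=0 t=0,i=8
  .#..#|.  b9=0 t=0,i=1
  .#...|#  b8=1 t=0,i=17
  ..###|.  b7=0 t=0,i=3
  ..##.|.  b6=0 t=5,i=0
  ..#.#|.  b5=0 t=0,i=20
  ..#..|.  b4=0 t=0,i=16
  ...##|#  b3=1 t=2,i=6
  ...#.|.  b2=0 t=0,i=19
  ....#|#  b1=1 t=1,i=2
  .....|#  b0=1 t=1,i=0
  bits 01011111101001001111000100001011 = 1604645131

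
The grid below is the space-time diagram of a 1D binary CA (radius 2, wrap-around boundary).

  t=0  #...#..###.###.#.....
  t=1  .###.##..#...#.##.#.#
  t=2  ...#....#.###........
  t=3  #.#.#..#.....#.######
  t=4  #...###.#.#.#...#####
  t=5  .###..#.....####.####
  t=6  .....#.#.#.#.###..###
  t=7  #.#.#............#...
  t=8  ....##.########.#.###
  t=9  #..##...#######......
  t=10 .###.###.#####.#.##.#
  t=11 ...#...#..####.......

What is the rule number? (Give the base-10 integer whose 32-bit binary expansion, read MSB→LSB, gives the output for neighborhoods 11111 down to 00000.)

  ##### -> #   bit 31 = 1  t=3,i=17
  ####. -> #   bit 30 = 1  t=3,i=20
  ###.# -> #   bit 29 = 1  t=0,i=9
  ###.. -> .   bit 28 = 0  t=2,i=12
  ##.## -> .   bit 27 = 0  t=0,i=10
  ##.#. -> .   bit 26 = 0  t=0,i=14
  ##..# -> .   bit 25 = 0  t=1,i=7
  ##... -> #   bit 24 = 1  t=2,i=13
  #.### -> .   bit 23 = 0  t=0,i=11
  #.##. -> .   bit 22 = 0  t=1,i=5
  #.#.# -> .   bit 21 = 0  t=1,i=18
  #.#.. -> #   bit 20 = 1  t=0,i=15
  #..## -> #   bit 19 = 1  t=0,i=6
  #..#. -> #   bit 18 = 1  t=1,i=8
  #...# -> #   bit 17 = 1  t=0,i=2
  #.... -> .   bit 16 = 0  t=0,i=17
  .#### -> #   bit 15 = 1  t=3,i=16
  .###. -> .   bit 14 = 0  t=0,i=8
  .##.# -> .   bit 13 = 0  t=1,i=16
  .##.. -> .   bit 12 = 0  t=1,i=6
  .#.## -> .   bit 11 = 0  t=1,i=0
  .#.#. -> .   bit 10 = 0  t=1,i=19
  .#..# -> #   bit 9 = 1  t=0,i=5
  .#... -> #   bit 8 = 1  t=0,i=1
  ..### -> .   bit 7 = 0  t=0,i=7
  ..##. -> #   bit 6 = 1  t=8,i=4
  ..#.# -> .   bit 5 = 0  t=1,i=13
  ..#.. -> .   bit 4 = 0  t=0,i=0
  ...## -> #   bit 3 = 1  t=4,i=3
  ...#. -> #   bit 2 = 1  t=0,i=3
  ....# -> .   bit 1 = 0  t=0,i=19
  ..... -> #   bit 0 = 1  t=0,i=18
  bits 11100001000111101000001101001101 = 3776873293

3776873293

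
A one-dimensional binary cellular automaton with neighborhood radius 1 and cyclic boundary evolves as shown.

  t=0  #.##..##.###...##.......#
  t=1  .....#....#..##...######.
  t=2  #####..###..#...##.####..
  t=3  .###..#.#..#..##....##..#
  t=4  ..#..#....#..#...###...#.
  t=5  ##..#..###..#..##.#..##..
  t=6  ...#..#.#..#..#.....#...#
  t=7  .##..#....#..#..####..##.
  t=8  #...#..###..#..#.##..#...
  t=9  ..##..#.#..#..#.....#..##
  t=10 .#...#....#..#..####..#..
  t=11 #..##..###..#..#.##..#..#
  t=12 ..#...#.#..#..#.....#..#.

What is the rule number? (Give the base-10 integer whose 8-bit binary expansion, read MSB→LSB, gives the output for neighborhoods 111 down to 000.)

  [7] ### => #  t=0,i=10
  [6] ##. => .  t=0,i=0
  [5] #.# => .  t=0,i=1
  [4] #.. => .  t=0,i=4
  [3] .## => .  t=0,i=2
  [2] .#. => .  t=1,i=5
  [1] ..# => #  t=0,i=5
  [0] ... => #  t=0,i=13
  bits 10000011 = 131

131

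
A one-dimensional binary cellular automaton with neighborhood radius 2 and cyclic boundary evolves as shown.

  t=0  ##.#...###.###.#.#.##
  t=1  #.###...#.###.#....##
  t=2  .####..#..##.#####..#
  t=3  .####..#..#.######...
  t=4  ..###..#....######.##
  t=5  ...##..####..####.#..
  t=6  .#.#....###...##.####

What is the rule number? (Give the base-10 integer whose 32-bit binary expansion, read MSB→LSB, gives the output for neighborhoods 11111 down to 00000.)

  [31] ##### => #  t=2,i=15
  [30] ####. => #  t=0,i=0
  [29] ###.# => .  t=0,i=1
  [28] ###.. => #  t=1,i=4
  [27] ##.## => #  t=0,i=10
  [26] ##.#. => #  t=0,i=2
  [25] ##..# => .  t=2,i=5
  [24] ##... => .  t=1,i=5
  [23] #.### => #  t=0,i=11
  [22] #.##. => .  t=4,i=19
  [21] #.#.# => .  t=0,i=15
  [20] #.#.. => #  t=0,i=3
  [19] #..## => .  t=2,i=9
  [18] #..#. => .  t=2,i=6
  [17] #...# => .  t=0,i=5
  [16] #.... => #  t=1,i=16
  [15] .#### => #  t=0,i=20
  [14] .###. => #  t=0,i=8
  [13] .##.# => .  t=2,i=11
  [12] .##.. => .  t=4,i=20
  [11] .#.## => .  t=0,i=18
  [10] .#.#. => .  t=0,i=16
  [9] .#..# => .  t=2,i=8
  [8] .#... => #  t=0,i=4
  [7] ..### => .  t=0,i=7
  [6] ..##. => #  t=2,i=10
  [5] ..#.# => .  t=1,i=8
  [4] ..#.. => #  t=2,i=7
  [3] ...## => .  t=0,i=6
  [2] ...#. => #  t=1,i=7
  [1] ....# => #  t=1,i=17
  [0] ..... => .  t=5,i=0
  bits 11011100100100011100000101010110 = 3700539734

3700539734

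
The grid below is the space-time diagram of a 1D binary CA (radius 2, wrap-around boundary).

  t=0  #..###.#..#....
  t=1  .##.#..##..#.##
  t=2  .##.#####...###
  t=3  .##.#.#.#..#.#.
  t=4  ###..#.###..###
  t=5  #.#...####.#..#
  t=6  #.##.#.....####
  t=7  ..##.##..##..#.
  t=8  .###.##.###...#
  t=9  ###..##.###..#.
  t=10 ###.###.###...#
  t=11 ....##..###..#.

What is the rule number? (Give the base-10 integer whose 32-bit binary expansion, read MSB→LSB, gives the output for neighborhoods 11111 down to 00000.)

  ##### -> #   bit 31 = 1  t=2,i=6
  ####. -> .   bit 30 = 0  t=2,i=7
  ###.# -> .   bit 29 = 0  t=0,i=5
  ###.. -> #   bit 28 = 1  t=2,i=8
  ##.## -> .   bit 27 = 0  t=1,i=0
  ##.#. -> .   bit 26 = 0  t=0,i=6
  ##..# -> .   bit 25 = 0  t=1,i=9
  ##... -> .   bit 24 = 0  t=2,i=9
  #.### -> #   bit 23 = 1  t=2,i=4
  #.##. -> #   bit 22 = 1  t=1,i=1
  #.#.# -> .   bit 21 = 0  t=3,i=4
  #.#.. -> #   bit 20 = 1  t=0,i=7
  #..## -> #   bit 19 = 1  t=0,i=2
  #..#. -> .   bit 18 = 0  t=0,i=9
  #...# -> .   bit 17 = 0  t=2,i=10
  #.... -> .   bit 16 = 0  t=0,i=12
  .#### -> .   bit 15 = 0  t=2,i=5
  .###. -> #   bit 14 = 1  t=0,i=4
  .##.# -> #   bit 13 = 1  t=1,i=2
  .##.. -> #   bit 12 = 1  t=1,i=8
  .#.## -> #   bit 11 = 1  t=1,i=12
  .#.#. -> #   bit 10 = 1  t=3,i=5
  .#..# -> #   bit 9 = 1  t=0,i=1
  .#... -> #   bit 8 = 1  t=0,i=11
  ..### -> .   bit 7 = 0  t=0,i=3
  ..##. -> #   bit 6 = 1  t=1,i=7
  ..#.# -> .   bit 5 = 0  t=1,i=11
  ..#.. -> .   bit 4 = 0  t=0,i=0
  ...## -> #   bit 3 = 1  t=2,i=11
  ...#. -> #   bit 2 = 1  t=0,i=14
  ....# -> #   bit 1 = 1  t=0,i=13
  ..... -> .   bit 0 = 0  t=6,i=8
  bits 10010000110110000111111101001110 = 2430107470

2430107470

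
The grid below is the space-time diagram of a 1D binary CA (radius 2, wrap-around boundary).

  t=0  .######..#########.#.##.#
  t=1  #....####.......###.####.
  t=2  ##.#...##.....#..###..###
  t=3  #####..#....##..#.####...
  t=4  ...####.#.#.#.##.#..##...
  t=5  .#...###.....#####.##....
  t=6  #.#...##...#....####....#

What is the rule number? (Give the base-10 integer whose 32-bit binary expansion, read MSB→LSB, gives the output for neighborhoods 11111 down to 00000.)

2119985478

  ##### -> .   bit 31 = 0  t=0,i=3
  ####. -> #   bit 30 = 1  t=0,i=5
  ###.# -> #   bit 29 = 1  t=0,i=17
  ###.. -> #   bit 28 = 1  t=0,i=6
  ##.## -> #   bit 27 = 1  t=1,i=19
  ##.#. -> #   bit 26 = 1  t=0,i=18
  ##..# -> #   bit 25 = 1  t=0,i=7
  ##... -> .   bit 24 = 0  t=1,i=9
  #.### -> .   bit 23 = 0  t=0,i=1
  #.##. -> #   bit 22 = 1  t=0,i=21
  #.#.# -> .   bit 21 = 0  t=0,i=19
  #.#.. -> #   bit 20 = 1  t=1,i=0
  #..## -> #   bit 19 = 1  t=0,i=8
  #..#. -> #   bit 18 = 1  t=3,i=6
  #...# -> .   bit 17 = 0  t=2,i=5
  #.... -> .   bit 16 = 0  t=1,i=2
  .#### -> .   bit 15 = 0  t=0,i=2
  .###. -> #   bit 14 = 1  t=1,i=17
  .##.# -> #   bit 13 = 1  t=0,i=22
  .##.. -> .   bit 12 = 0  t=2,i=8
  .#.## -> #   bit 11 = 1  t=0,i=0
  .#.#. -> .   bit 10 = 0  t=4,i=9
  .#..# -> .   bit 9 = 0  t=2,i=15
  .#... -> #   bit 8 = 1  t=1,i=1
  ..### -> .   bit 7 = 0  t=0,i=9
  ..##. -> #   bit 6 = 1  t=2,i=7
  ..#.# -> .   bit 5 = 0  t=3,i=16
  ..#.. -> .   bit 4 = 0  t=2,i=14
  ...## -> .   bit 3 = 0  t=1,i=4
  ...#. -> #   bit 2 = 1  t=2,i=13
  ....# -> #   bit 1 = 1  t=1,i=3
  ..... -> .   bit 0 = 0  t=1,i=11
  bits 01111110010111000110100101000110 = 2119985478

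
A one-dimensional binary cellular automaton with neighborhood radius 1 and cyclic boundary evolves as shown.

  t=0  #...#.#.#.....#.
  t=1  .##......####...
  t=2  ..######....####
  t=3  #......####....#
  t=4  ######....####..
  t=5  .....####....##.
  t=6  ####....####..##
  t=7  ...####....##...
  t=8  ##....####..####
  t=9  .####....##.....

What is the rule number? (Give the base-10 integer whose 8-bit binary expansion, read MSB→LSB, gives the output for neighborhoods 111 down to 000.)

81

  ###|.  b7=0 t=1,i=10
  ##.|#  b6=1 t=1,i=2
  #.#|.  b5=0 t=0,i=5
  #..|#  b4=1 t=0,i=1
  .##|.  b3=0 t=1,i=1
  .#.|.  b2=0 t=0,i=0
  ..#|.  b1=0 t=0,i=3
  ...|#  b0=1 t=0,i=2
  bits 01010001 = 81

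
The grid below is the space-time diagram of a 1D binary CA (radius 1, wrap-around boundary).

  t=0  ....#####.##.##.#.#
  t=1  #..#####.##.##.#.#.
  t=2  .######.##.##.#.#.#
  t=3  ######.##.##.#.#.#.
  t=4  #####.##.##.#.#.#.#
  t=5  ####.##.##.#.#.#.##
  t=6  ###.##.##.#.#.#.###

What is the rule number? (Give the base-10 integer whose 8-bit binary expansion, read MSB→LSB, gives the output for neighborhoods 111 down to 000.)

  ###|#  b7=1 t=0,i=5
  ##.|.  b6=0 t=0,i=8
  #.#|#  b5=1 t=0,i=9
  #..|#  b4=1 t=0,i=0
  .##|#  b3=1 t=0,i=4
  .#.|.  b2=0 t=0,i=16
  ..#|#  b1=1 t=0,i=3
  ...|.  b0=0 t=0,i=1
  bits 10111010 = 186

186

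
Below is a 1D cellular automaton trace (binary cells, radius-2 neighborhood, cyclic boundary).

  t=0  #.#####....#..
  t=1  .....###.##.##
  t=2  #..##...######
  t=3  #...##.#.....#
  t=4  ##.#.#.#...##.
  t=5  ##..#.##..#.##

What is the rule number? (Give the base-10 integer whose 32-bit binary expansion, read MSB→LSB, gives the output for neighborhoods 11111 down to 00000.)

1498691086

  [31] ##### => .  t=0,i=4
  [30] ####. => #  t=0,i=5
  [29] ###.# => .  t=1,i=7
  [28] ###.. => #  t=0,i=6
  [27] ##.## => #  t=1,i=8
  [26] ##.#. => .  t=3,i=6
  [25] ##..# => .  t=2,i=1
  [24] ##... => #  t=0,i=7
  [23] #.### => .  t=0,i=2
  [22] #.##. => #  t=1,i=9
  [21] #.#.# => .  t=4,i=3
  [20] #.#.. => #  t=3,i=7
  [19] #..## => .  t=2,i=2
  [18] #..#. => #  t=0,i=13
  [17] #...# => .  t=2,i=6
  [16] #.... => .  t=0,i=8
  [15] .#### => .  t=0,i=3
  [14] .###. => .  t=1,i=6
  [13] .##.# => #  t=1,i=10
  [12] .##.. => #  t=1,i=13
  [11] .#.## => .  t=0,i=1
  [10] .#.#. => #  t=4,i=4
  [9] .#..# => #  t=0,i=12
  [8] .#... => .  t=3,i=8
  [7] ..### => .  t=1,i=5
  [6] ..##. => .  t=2,i=3
  [5] ..#.# => .  t=0,i=0
  [4] ..#.. => .  t=0,i=11
  [3] ...## => #  t=1,i=4
  [2] ...#. => #  t=0,i=10
  [1] ....# => #  t=0,i=9
  [0] ..... => .  t=1,i=2
  bits 01011001010101000011011000001110 = 1498691086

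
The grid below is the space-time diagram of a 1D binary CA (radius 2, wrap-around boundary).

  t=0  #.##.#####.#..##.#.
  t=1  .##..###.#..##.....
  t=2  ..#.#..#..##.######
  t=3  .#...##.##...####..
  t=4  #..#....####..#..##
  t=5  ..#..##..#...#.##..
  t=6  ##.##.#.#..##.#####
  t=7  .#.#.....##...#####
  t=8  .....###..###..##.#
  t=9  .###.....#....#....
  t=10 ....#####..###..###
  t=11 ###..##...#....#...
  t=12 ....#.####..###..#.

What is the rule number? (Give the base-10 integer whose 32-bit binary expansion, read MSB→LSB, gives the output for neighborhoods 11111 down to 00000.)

  [31] ##### => #  t=0,i=7
  [30] ####. => .  t=0,i=8
  [29] ###.# => #  t=0,i=9
  [28] ###.. => .  t=2,i=18
  [27] ##.## => .  t=0,i=4
  [26] ##.#. => .  t=0,i=10
  [25] ##..# => .  t=1,i=3
  [24] ##... => #  t=1,i=14
  [23] #.### => #  t=0,i=5
  [22] #.##. => #  t=0,i=2
  [21] #.#.# => .  t=0,i=0
  [20] #.#.. => .  t=0,i=11
  [19] #..## => #  t=0,i=13
  [18] #..#. => #  t=2,i=1
  [17] #...# => #  t=3,i=3
  [16] #.... => #  t=1,i=15
  [15] .#### => #  t=0,i=6
  [14] .###. => .  t=1,i=6
  [13] .##.# => .  t=0,i=3
  [12] .##.. => #  t=1,i=2
  [11] .#.## => #  t=0,i=1
  [10] .#.#. => .  t=0,i=18
  [9] .#..# => #  t=0,i=12
  [8] .#... => .  t=3,i=2
  [7] ..### => .  t=1,i=5
  [6] ..##. => .  t=0,i=14
  [5] ..#.# => .  t=2,i=2
  [4] ..#.. => .  t=2,i=7
  [3] ...## => .  t=1,i=0
  [2] ...#. => #  t=3,i=0
  [1] ....# => #  t=1,i=18
  [0] ..... => #  t=1,i=16
  bits 10100001110011111001101000000111 = 2714737159

2714737159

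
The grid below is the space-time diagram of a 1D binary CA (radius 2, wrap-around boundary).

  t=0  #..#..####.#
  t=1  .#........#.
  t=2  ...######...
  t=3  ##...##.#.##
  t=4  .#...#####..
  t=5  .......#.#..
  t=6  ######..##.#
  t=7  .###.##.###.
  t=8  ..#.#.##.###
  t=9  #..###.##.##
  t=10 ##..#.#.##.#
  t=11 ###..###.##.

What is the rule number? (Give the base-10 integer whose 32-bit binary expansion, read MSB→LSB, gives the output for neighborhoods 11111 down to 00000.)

  nb #####: next=#  (t=2,i=5, bit31=1)
  nb ####.: next=.  (t=0,i=8, bit30=0)
  nb ###.#: next=.  (t=0,i=9, bit29=0)
  nb ###..: next=#  (t=2,i=8, bit28=1)
  nb ##.##: next=#  (t=0,i=10, bit27=1)
  nb ##.#.: next=#  (t=3,i=7, bit26=1)
  nb ##..#: next=#  (t=0,i=1, bit25=1)
  nb ##...: next=.  (t=2,i=9, bit24=0)
  nb #.###: next=.  (t=3,i=10, bit23=0)
  nb #.##.: next=.  (t=0,i=11, bit22=0)
  nb #.#.#: next=#  (t=3,i=8, bit21=1)
  nb #.#..: next=#  (t=5,i=9, bit20=1)
  nb #..##: next=.  (t=0,i=5, bit19=0)
  nb #..#.: next=.  (t=0,i=2, bit18=0)
  nb #...#: next=.  (t=3,i=3, bit17=0)
  nb #....: next=#  (t=1,i=3, bit16=1)
  nb .####: next=.  (t=0,i=7, bit15=0)
  nb .###.: next=#  (t=7,i=2, bit14=1)
  nb .##.#: next=#  (t=3,i=6, bit13=1)
  nb .##..: next=.  (t=0,i=0, bit12=0)
  nb .#.##: next=#  (t=3,i=9, bit11=1)
  nb .#.#.: next=#  (t=5,i=8, bit10=1)
  nb .#..#: next=.  (t=0,i=4, bit9=0)
  nb .#...: next=.  (t=1,i=2, bit8=0)
  nb ..###: next=.  (t=0,i=6, bit7=0)
  nb ..##.: next=#  (t=3,i=5, bit6=1)
  nb ..#.#: next=.  (t=5,i=7, bit5=0)
  nb ..#..: next=.  (t=0,i=3, bit4=0)
  nb ...##: next=.  (t=2,i=2, bit3=0)
  nb ...#.: next=.  (t=1,i=9, bit2=0)
  nb ....#: next=#  (t=1,i=8, bit1=1)
  nb .....: next=#  (t=1,i=4, bit0=1)
  bits 10011110001100010110110001000011 = 2654039107

2654039107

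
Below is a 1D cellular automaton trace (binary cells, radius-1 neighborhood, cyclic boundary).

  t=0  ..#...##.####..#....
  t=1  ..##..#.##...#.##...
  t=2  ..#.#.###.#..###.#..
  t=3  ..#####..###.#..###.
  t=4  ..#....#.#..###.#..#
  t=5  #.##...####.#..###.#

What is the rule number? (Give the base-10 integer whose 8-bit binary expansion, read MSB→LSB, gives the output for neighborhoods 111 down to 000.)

  ### -> .   bit 7 = 0  t=0,i=10
  ##. -> .   bit 6 = 0  t=0,i=7
  #.# -> #   bit 5 = 1  t=0,i=8
  #.. -> #   bit 4 = 1  t=0,i=3
  .## -> #   bit 3 = 1  t=0,i=6
  .#. -> #   bit 2 = 1  t=0,i=2
  ..# -> .   bit 1 = 0  t=0,i=1
  ... -> .   bit 0 = 0  t=0,i=0
  bits 00111100 = 60

60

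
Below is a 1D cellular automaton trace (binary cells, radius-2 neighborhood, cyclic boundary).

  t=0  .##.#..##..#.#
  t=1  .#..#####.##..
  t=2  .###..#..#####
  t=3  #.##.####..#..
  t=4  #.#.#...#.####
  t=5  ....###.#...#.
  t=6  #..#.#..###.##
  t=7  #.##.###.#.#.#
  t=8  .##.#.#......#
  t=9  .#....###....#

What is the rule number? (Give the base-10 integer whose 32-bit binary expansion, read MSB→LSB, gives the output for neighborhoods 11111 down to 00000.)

  #####|#  b31=1 t=1,i=6
  ####.|.  b30=0 t=1,i=7
  ###.#|.  b29=0 t=1,i=8
  ###..|#  b28=1 t=2,i=3
  ##.##|#  b27=1 t=1,i=9
  ##.#.|.  b26=0 t=0,i=3
  ##..#|.  b25=0 t=0,i=9
  ##...|#  b24=1 t=1,i=12
  #.###|.  b23=0 t=2,i=1
  #.##.|#  b22=1 t=0,i=1
  #.#.#|.  b21=0 t=0,i=13
  #.#..|#  b20=1 t=0,i=4
  #..##|#  b19=1 t=0,i=6
  #..#.|#  b18=1 t=0,i=10
  #...#|#  b17=1 t=1,i=13
  #....|#  b16=1 t=5,i=0
  .####|.  b15=0 t=1,i=5
  .###.|#  b14=1 t=2,i=2
  .##.#|.  b13=0 t=0,i=2
  .##..|#  b12=1 t=0,i=8
  .#.##|.  b11=0 t=0,i=0
  .#.#.|.  b10=0 t=0,i=12
  .#..#|#  b9=1 t=0,i=5
  .#...|#  b8=1 t=4,i=5
  ..###|.  b7=0 t=1,i=4
  ..##.|#  b6=1 t=0,i=7
  ..#.#|#  b5=1 t=0,i=11
  ..#..|#  b4=1 t=1,i=1
  ...##|#  b3=1 t=5,i=3
  ...#.|.  b2=0 t=1,i=0
  ....#|.  b1=0 t=5,i=2
  .....|.  b0=0 t=5,i=1
  bits 10011001010111110101001101111000 = 2573161336

2573161336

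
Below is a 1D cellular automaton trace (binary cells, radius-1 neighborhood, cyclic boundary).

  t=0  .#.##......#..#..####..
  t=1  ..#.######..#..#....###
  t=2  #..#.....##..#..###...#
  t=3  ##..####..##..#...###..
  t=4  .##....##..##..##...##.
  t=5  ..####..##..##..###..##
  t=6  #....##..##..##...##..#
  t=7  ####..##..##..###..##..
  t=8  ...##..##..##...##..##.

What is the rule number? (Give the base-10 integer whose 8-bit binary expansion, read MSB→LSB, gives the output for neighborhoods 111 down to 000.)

  ###|.  b7=0 t=0,i=18
  ##.|#  b6=1 t=0,i=4
  #.#|#  b5=1 t=0,i=2
  #..|#  b4=1 t=0,i=5
  .##|.  b3=0 t=0,i=3
  .#.|.  b2=0 t=0,i=1
  ..#|.  b1=0 t=0,i=0
  ...|#  b0=1 t=0,i=6
  bits 01110001 = 113

113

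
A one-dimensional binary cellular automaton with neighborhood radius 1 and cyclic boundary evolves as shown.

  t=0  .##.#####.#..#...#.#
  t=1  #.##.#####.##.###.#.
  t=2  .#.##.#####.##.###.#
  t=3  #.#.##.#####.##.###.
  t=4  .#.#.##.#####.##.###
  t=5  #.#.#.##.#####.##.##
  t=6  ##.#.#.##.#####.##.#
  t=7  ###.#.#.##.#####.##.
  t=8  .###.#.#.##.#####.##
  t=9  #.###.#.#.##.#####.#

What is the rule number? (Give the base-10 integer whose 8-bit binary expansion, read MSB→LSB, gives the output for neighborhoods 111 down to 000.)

243

  ###|#  b7=1 t=0,i=5
  ##.|#  b6=1 t=0,i=2
  #.#|#  b5=1 t=0,i=0
  #..|#  b4=1 t=0,i=11
  .##|.  b3=0 t=0,i=1
  .#.|.  b2=0 t=0,i=10
  ..#|#  b1=1 t=0,i=12
  ...|#  b0=1 t=0,i=15
  bits 11110011 = 243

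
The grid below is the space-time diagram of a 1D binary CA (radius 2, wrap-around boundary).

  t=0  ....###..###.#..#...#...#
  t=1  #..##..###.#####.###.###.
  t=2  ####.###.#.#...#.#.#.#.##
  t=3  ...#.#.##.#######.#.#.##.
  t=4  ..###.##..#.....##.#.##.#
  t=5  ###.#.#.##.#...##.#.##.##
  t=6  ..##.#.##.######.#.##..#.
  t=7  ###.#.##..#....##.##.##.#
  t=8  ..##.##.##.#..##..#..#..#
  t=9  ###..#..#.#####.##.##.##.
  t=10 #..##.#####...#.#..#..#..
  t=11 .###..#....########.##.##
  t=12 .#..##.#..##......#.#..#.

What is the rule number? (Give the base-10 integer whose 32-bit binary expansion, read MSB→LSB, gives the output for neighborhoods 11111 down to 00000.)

  [31] ##### => .  t=1,i=13
  [30] ####. => .  t=1,i=14
  [29] ###.# => #  t=0,i=11
  [28] ###.. => .  t=0,i=6
  [27] ##.## => .  t=1,i=10
  [26] ##.#. => #  t=0,i=12
  [25] ##..# => #  t=0,i=7
  [24] ##... => #  t=3,i=24
  [23] #.### => #  t=1,i=11
  [22] #.##. => #  t=3,i=7
  [21] #.#.# => .  t=2,i=9
  [20] #.#.. => #  t=0,i=13
  [19] #..## => #  t=0,i=8
  [18] #..#. => #  t=0,i=15
  [17] #...# => #  t=0,i=18
  [16] #.... => .  t=0,i=1
  [15] .#### => .  t=1,i=12
  [14] .###. => .  t=0,i=5
  [13] .##.# => .  t=3,i=8
  [12] .##.. => .  t=1,i=4
  [11] .#.## => #  t=2,i=22
  [10] .#.#. => #  t=2,i=10
  [9] .#..# => #  t=0,i=14
  [8] .#... => #  t=0,i=0
  [7] ..### => #  t=0,i=4
  [6] ..##. => #  t=1,i=3
  [5] ..#.# => #  t=2,i=15
  [4] ..#.. => .  t=0,i=16
  [3] ...## => #  t=0,i=3
  [2] ...#. => #  t=0,i=19
  [1] ....# => .  t=0,i=2
  [0] ..... => .  t=4,i=13
  bits 00100111110111100000111111101100 = 668864492

668864492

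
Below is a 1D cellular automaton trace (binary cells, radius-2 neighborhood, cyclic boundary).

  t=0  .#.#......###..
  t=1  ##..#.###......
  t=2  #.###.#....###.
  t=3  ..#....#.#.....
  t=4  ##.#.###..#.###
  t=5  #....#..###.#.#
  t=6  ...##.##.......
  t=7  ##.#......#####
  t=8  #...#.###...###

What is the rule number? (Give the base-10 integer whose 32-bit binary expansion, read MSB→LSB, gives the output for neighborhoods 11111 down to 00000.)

3263955815

  #####|#  b31=1 t=4,i=14
  ####.|#  b30=1 t=4,i=0
  ###.#|.  b29=0 t=2,i=4
  ###..|.  b28=0 t=0,i=12
  ##.##|.  b27=0 t=6,i=5
  ##.#.|.  b26=0 t=2,i=5
  ##..#|#  b25=1 t=1,i=2
  ##...|.  b24=0 t=0,i=13
  #.###|#  b23=1 t=1,i=6
  #.##.|.  b22=0 t=5,i=14
  #.#.#|.  b21=0 t=2,i=0
  #.#..|.  b20=0 t=0,i=3
  #..##|#  b19=1 t=5,i=7
  #..#.|#  b18=1 t=1,i=3
  #...#|.  b17=0 t=0,i=14
  #....|.  b16=0 t=0,i=5
  .####|.  b15=0 t=4,i=13
  .###.|.  b14=0 t=0,i=11
  .##.#|.  b13=0 t=6,i=4
  .##..|.  b12=0 t=1,i=1
  .#.##|.  b11=0 t=1,i=5
  .#.#.|.  b10=0 t=0,i=2
  .#..#|#  b9=1 t=5,i=6
  .#...|#  b8=1 t=0,i=4
  ..###|.  b7=0 t=0,i=10
  ..##.|#  b6=1 t=1,i=0
  ..#.#|#  b5=1 t=0,i=1
  ..#..|.  b4=0 t=3,i=2
  ...##|.  b3=0 t=0,i=9
  ...#.|#  b2=1 t=0,i=0
  ....#|#  b1=1 t=0,i=8
  .....|#  b0=1 t=0,i=6
  bits 11000010100011000000001101100111 = 3263955815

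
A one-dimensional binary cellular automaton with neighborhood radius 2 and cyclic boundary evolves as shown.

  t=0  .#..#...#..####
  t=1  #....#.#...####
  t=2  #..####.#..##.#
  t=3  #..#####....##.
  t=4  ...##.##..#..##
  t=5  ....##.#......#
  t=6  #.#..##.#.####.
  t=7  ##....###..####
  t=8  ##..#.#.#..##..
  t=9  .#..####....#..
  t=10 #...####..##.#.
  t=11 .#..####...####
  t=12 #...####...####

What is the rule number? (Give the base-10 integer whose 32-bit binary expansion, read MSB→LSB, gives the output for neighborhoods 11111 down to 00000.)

  [31] ##### => .  t=1,i=13
  [30] ####. => #  t=0,i=13
  [29] ###.# => #  t=0,i=14
  [28] ###.. => #  t=1,i=0
  [27] ##.## => #  t=2,i=13
  [26] ##.#. => #  t=0,i=0
  [25] ##..# => .  t=2,i=1
  [24] ##... => .  t=1,i=1
  [23] #.### => .  t=6,i=10
  [22] #.##. => .  t=2,i=14
  [21] #.#.# => #  t=6,i=0
  [20] #.#.. => .  t=0,i=1
  [19] #..## => .  t=0,i=10
  [18] #..#. => .  t=0,i=3
  [17] #...# => .  t=0,i=6
  [16] #.... => .  t=1,i=2
  [15] .#### => #  t=0,i=12
  [14] .###. => .  t=7,i=7
  [13] .##.# => #  t=2,i=12
  [12] .##.. => #  t=2,i=0
  [11] .#.## => .  t=6,i=9
  [10] .#.#. => #  t=1,i=6
  [9] .#..# => .  t=0,i=2
  [8] .#... => #  t=0,i=5
  [7] ..### => #  t=0,i=11
  [6] ..##. => .  t=2,i=11
  [5] ..#.# => #  t=1,i=5
  [4] ..#.. => .  t=0,i=4
  [3] ...## => .  t=1,i=10
  [2] ...#. => #  t=0,i=7
  [1] ....# => #  t=1,i=3
  [0] ..... => #  t=5,i=10
  bits 01111100001000001011010110100111 = 2082518439

2082518439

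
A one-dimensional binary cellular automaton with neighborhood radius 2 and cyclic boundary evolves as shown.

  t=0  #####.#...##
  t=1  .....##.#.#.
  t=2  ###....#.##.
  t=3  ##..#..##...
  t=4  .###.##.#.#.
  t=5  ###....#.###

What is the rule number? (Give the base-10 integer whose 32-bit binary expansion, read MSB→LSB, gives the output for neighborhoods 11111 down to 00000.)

  ##### -> .   bit 31 = 0  t=0,i=0
  ####. -> .   bit 30 = 0  t=0,i=3
  ###.# -> .   bit 29 = 0  t=0,i=4
  ###.. -> .   bit 28 = 0  t=2,i=2
  ##.## -> .   bit 27 = 0  t=2,i=11
  ##.#. -> #   bit 26 = 1  t=0,i=5
  ##..# -> #   bit 25 = 1  t=3,i=2
  ##... -> .   bit 24 = 0  t=2,i=3
  #.### -> #   bit 23 = 1  t=2,i=0
  #.##. -> .   bit 22 = 0  t=2,i=9
  #.#.# -> .   bit 21 = 0  t=1,i=8
  #.#.. -> #   bit 20 = 1  t=0,i=6
  #..## -> #   bit 19 = 1  t=3,i=6
  #..#. -> #   bit 18 = 1  t=3,i=3
  #...# -> #   bit 17 = 1  t=0,i=8
  #.... -> #   bit 16 = 1  t=1,i=0
  .#### -> .   bit 15 = 0  t=0,i=11
  .###. -> #   bit 14 = 1  t=2,i=1
  .##.# -> .   bit 13 = 0  t=1,i=6
  .##.. -> #   bit 12 = 1  t=3,i=1
  .#.## -> #   bit 11 = 1  t=2,i=8
  .#.#. -> #   bit 10 = 1  t=1,i=9
  .#..# -> #   bit 9 = 1  t=3,i=5
  .#... -> .   bit 8 = 0  t=0,i=7
  ..### -> #   bit 7 = 1  t=0,i=10
  ..##. -> .   bit 6 = 0  t=1,i=5
  ..#.# -> #   bit 5 = 1  t=2,i=7
  ..#.. -> .   bit 4 = 0  t=3,i=4
  ...## -> .   bit 3 = 0  t=0,i=9
  ...#. -> .   bit 2 = 0  t=2,i=6
  ....# -> .   bit 1 = 0  t=1,i=3
  ..... -> #   bit 0 = 1  t=1,i=1
  bits 00000110100111110101111010100001 = 111107745

111107745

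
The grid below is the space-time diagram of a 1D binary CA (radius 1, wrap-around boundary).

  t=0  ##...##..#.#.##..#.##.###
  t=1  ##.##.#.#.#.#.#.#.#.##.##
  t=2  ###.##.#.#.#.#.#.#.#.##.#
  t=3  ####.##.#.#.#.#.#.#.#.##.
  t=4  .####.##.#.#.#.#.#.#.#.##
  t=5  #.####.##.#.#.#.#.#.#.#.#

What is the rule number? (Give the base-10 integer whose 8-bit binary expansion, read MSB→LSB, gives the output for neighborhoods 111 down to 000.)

227

  ###|#  b7=1 t=0,i=0
  ##.|#  b6=1 t=0,i=1
  #.#|#  b5=1 t=0,i=10
  #..|.  b4=0 t=0,i=2
  .##|.  b3=0 t=0,i=5
  .#.|.  b2=0 t=0,i=9
  ..#|#  b1=1 t=0,i=4
  ...|#  b0=1 t=0,i=3
  bits 11100011 = 227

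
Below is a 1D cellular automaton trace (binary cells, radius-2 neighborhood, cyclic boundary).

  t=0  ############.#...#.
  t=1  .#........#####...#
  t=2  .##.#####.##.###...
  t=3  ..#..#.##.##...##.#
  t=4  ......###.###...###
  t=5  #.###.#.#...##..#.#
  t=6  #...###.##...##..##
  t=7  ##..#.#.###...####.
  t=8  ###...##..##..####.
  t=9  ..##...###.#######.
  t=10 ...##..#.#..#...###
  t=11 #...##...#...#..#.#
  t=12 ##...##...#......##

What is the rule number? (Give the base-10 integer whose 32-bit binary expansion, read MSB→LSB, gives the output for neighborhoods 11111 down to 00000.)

2004400515

  [31] ##### => .  t=0,i=2
  [30] ####. => #  t=0,i=10
  [29] ###.# => #  t=0,i=11
  [28] ###.. => #  t=1,i=14
  [27] ##.## => .  t=2,i=3
  [26] ##.#. => #  t=0,i=12
  [25] ##..# => #  t=5,i=14
  [24] ##... => #  t=1,i=15
  [23] #.### => .  t=0,i=0
  [22] #.##. => #  t=2,i=10
  [21] #.#.# => #  t=5,i=6
  [20] #.#.. => #  t=0,i=13
  [19] #..## => #  t=6,i=16
  [18] #..#. => .  t=3,i=1
  [17] #...# => .  t=0,i=15
  [16] #.... => .  t=1,i=3
  [15] .#### => #  t=0,i=1
  [14] .###. => .  t=2,i=14
  [13] .##.# => #  t=2,i=2
  [12] .##.. => #  t=3,i=11
  [11] .#.## => #  t=0,i=18
  [10] .#.#. => .  t=1,i=0
  [9] .#..# => .  t=3,i=0
  [8] .#... => #  t=0,i=14
  [7] ..### => #  t=1,i=10
  [6] ..##. => .  t=2,i=1
  [5] ..#.# => .  t=0,i=17
  [4] ..#.. => .  t=3,i=2
  [3] ...## => .  t=1,i=9
  [2] ...#. => .  t=0,i=16
  [1] ....# => #  t=1,i=8
  [0] ..... => #  t=1,i=4
  bits 01110111011110001011100110000011 = 2004400515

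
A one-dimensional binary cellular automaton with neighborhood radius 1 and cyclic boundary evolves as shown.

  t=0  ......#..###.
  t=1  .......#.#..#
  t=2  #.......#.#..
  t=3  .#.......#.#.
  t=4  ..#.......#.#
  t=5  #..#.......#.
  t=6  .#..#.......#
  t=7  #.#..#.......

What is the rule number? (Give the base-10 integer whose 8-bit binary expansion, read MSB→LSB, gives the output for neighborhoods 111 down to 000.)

  [7] ### => .  t=0,i=10
  [6] ##. => .  t=0,i=11
  [5] #.# => #  t=1,i=8
  [4] #.. => #  t=0,i=7
  [3] .## => #  t=0,i=9
  [2] .#. => .  t=0,i=6
  [1] ..# => .  t=0,i=5
  [0] ... => .  t=0,i=0
  bits 00111000 = 56

56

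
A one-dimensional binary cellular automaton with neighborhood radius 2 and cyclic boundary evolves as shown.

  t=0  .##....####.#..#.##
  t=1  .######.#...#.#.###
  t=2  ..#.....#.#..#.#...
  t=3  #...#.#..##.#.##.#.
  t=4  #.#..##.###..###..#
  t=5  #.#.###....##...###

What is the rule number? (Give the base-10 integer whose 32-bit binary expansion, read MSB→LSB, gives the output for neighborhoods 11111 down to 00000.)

  nb #####: next=.  (t=1,i=3, bit31=0)
  nb ####.: next=.  (t=0,i=9, bit30=0)
  nb ###.#: next=.  (t=0,i=10, bit29=0)
  nb ###..: next=.  (t=4,i=10, bit28=0)
  nb ##.##: next=.  (t=0,i=0, bit27=0)
  nb ##.#.: next=.  (t=0,i=11, bit26=0)
  nb ##..#: next=#  (t=4,i=11, bit25=1)
  nb ##...: next=#  (t=0,i=3, bit24=1)
  nb #.###: next=.  (t=1,i=1, bit23=0)
  nb #.##.: next=#  (t=0,i=1, bit22=1)
  nb #.#.#: next=.  (t=1,i=14, bit21=0)
  nb #.#..: next=#  (t=0,i=12, bit20=1)
  nb #..##: next=#  (t=3,i=8, bit19=1)
  nb #..#.: next=#  (t=0,i=14, bit18=1)
  nb #...#: next=#  (t=1,i=10, bit17=1)
  nb #....: next=#  (t=0,i=4, bit16=1)
  nb .####: next=#  (t=0,i=8, bit15=1)
  nb .###.: next=.  (t=1,i=17, bit14=0)
  nb .##.#: next=#  (t=0,i=18, bit13=1)
  nb .##..: next=#  (t=0,i=2, bit12=1)
  nb .#.##: next=#  (t=0,i=16, bit11=1)
  nb .#.#.: next=#  (t=1,i=13, bit10=1)
  nb .#..#: next=.  (t=0,i=13, bit9=0)
  nb .#...: next=.  (t=1,i=9, bit8=0)
  nb ..###: next=.  (t=0,i=7, bit7=0)
  nb ..##.: next=#  (t=3,i=9, bit6=1)
  nb ..#.#: next=.  (t=0,i=15, bit5=0)
  nb ..#..: next=.  (t=2,i=2, bit4=0)
  nb ...##: next=#  (t=0,i=6, bit3=1)
  nb ...#.: next=.  (t=1,i=11, bit2=0)
  nb ....#: next=#  (t=0,i=5, bit1=1)
  nb .....: next=.  (t=2,i=5, bit0=0)
  bits 00000011010111111011110001001010 = 56605770

56605770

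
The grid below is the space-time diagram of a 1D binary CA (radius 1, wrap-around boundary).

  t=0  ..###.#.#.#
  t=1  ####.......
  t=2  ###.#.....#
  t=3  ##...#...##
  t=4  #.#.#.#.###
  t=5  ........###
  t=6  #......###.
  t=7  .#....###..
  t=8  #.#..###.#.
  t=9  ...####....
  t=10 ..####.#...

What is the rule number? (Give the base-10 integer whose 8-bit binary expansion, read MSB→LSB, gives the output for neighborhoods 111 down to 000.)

  ### -> #   bit 7 = 1  t=0,i=3
  ##. -> .   bit 6 = 0  t=0,i=4
  #.# -> .   bit 5 = 0  t=0,i=5
  #.. -> #   bit 4 = 1  t=0,i=0
  .## -> #   bit 3 = 1  t=0,i=2
  .#. -> .   bit 2 = 0  t=0,i=6
  ..# -> #   bit 1 = 1  t=0,i=1
  ... -> .   bit 0 = 0  t=1,i=5
  bits 10011010 = 154

154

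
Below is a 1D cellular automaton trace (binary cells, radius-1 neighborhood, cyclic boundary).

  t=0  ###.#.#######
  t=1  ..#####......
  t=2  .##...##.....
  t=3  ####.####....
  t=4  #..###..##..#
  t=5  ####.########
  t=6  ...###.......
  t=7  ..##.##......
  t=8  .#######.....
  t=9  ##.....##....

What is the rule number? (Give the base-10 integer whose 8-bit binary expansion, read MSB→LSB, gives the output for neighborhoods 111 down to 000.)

126

  nb ###: next=.  (t=0,i=0, bit7=0)
  nb ##.: next=#  (t=0,i=2, bit6=1)
  nb #.#: next=#  (t=0,i=3, bit5=1)
  nb #..: next=#  (t=1,i=7, bit4=1)
  nb .##: next=#  (t=0,i=6, bit3=1)
  nb .#.: next=#  (t=0,i=4, bit2=1)
  nb ..#: next=#  (t=1,i=1, bit1=1)
  nb ...: next=.  (t=1,i=0, bit0=0)
  bits 01111110 = 126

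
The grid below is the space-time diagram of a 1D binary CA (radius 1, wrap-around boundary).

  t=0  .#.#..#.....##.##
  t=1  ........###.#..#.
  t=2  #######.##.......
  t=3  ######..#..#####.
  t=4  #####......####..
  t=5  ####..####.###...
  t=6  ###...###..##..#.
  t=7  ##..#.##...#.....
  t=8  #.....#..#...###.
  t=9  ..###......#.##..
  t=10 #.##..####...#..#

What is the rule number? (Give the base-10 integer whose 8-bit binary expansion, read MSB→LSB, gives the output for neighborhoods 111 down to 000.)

137

  [7] ### => #  t=1,i=9
  [6] ##. => .  t=0,i=13
  [5] #.# => .  t=0,i=0
  [4] #.. => .  t=0,i=4
  [3] .## => #  t=0,i=12
  [2] .#. => .  t=0,i=1
  [1] ..# => .  t=0,i=5
  [0] ... => #  t=0,i=8
  bits 10001001 = 137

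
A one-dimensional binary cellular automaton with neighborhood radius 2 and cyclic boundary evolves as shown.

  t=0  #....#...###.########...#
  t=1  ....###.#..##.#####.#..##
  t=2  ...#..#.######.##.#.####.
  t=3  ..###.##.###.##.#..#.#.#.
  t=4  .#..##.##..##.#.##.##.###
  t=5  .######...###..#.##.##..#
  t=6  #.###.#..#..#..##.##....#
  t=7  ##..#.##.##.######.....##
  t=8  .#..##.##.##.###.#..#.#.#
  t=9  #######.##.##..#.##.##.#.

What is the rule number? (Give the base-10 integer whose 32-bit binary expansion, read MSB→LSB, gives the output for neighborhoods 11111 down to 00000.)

3088625533

  nb #####: next=#  (t=0,i=15, bit31=1)
  nb ####.: next=.  (t=0,i=19, bit30=0)
  nb ###.#: next=#  (t=0,i=11, bit29=1)
  nb ###..: next=#  (t=0,i=20, bit28=1)
  nb ##.##: next=#  (t=0,i=12, bit27=1)
  nb ##.#.: next=.  (t=1,i=7, bit26=0)
  nb ##..#: next=.  (t=4,i=9, bit25=0)
  nb ##...: next=.  (t=0,i=1, bit24=0)
  nb #.###: next=.  (t=0,i=13, bit23=0)
  nb #.##.: next=.  (t=2,i=15, bit22=0)
  nb #.#.#: next=.  (t=2,i=18, bit21=0)
  nb #.#..: next=#  (t=1,i=8, bit20=1)
  nb #..##: next=#  (t=1,i=10, bit19=1)
  nb #..#.: next=.  (t=2,i=5, bit18=0)
  nb #...#: next=.  (t=0,i=7, bit17=0)
  nb #....: next=.  (t=0,i=2, bit16=0)
  nb .####: next=#  (t=0,i=14, bit15=1)
  nb .###.: next=.  (t=0,i=10, bit14=0)
  nb .##.#: next=#  (t=1,i=12, bit13=1)
  nb .##..: next=.  (t=0,i=0, bit12=0)
  nb .#.##: next=#  (t=2,i=7, bit11=1)
  nb .#.#.: next=#  (t=3,i=20, bit10=1)
  nb .#..#: next=#  (t=1,i=9, bit9=1)
  nb .#...: next=#  (t=0,i=6, bit8=1)
  nb ..###: next=.  (t=0,i=9, bit7=0)
  nb ..##.: next=#  (t=0,i=24, bit6=1)
  nb ..#.#: next=#  (t=2,i=6, bit5=1)
  nb ..#..: next=#  (t=0,i=5, bit4=1)
  nb ...##: next=#  (t=0,i=8, bit3=1)
  nb ...#.: next=#  (t=0,i=4, bit2=1)
  nb ....#: next=.  (t=0,i=3, bit1=0)
  nb .....: next=#  (t=7,i=20, bit0=1)
  bits 10111000000110001010111101111101 = 3088625533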